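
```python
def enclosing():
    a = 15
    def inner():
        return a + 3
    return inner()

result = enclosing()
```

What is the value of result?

Step 1: enclosing() defines a = 15.
Step 2: inner() reads a = 15 from enclosing scope, returns 15 + 3 = 18.
Step 3: result = 18

The answer is 18.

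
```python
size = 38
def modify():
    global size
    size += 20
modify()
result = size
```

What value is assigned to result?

Step 1: size = 38 globally.
Step 2: modify() modifies global size: size += 20 = 58.
Step 3: result = 58

The answer is 58.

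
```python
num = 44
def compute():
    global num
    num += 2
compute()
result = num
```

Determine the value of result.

Step 1: num = 44 globally.
Step 2: compute() modifies global num: num += 2 = 46.
Step 3: result = 46

The answer is 46.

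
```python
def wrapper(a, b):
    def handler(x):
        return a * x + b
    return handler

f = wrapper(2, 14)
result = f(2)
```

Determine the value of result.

Step 1: wrapper(2, 14) captures a = 2, b = 14.
Step 2: f(2) computes 2 * 2 + 14 = 18.
Step 3: result = 18

The answer is 18.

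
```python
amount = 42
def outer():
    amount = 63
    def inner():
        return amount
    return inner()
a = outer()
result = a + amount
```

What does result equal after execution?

Step 1: outer() has local amount = 63. inner() reads from enclosing.
Step 2: outer() returns 63. Global amount = 42 unchanged.
Step 3: result = 63 + 42 = 105

The answer is 105.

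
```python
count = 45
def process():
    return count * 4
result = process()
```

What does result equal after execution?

Step 1: count = 45 is defined globally.
Step 2: process() looks up count from global scope = 45, then computes 45 * 4 = 180.
Step 3: result = 180

The answer is 180.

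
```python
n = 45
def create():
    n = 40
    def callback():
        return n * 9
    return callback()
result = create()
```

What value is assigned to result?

Step 1: create() shadows global n with n = 40.
Step 2: callback() finds n = 40 in enclosing scope, computes 40 * 9 = 360.
Step 3: result = 360

The answer is 360.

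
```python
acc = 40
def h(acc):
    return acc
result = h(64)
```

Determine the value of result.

Step 1: Global acc = 40.
Step 2: h(64) takes parameter acc = 64, which shadows the global.
Step 3: result = 64

The answer is 64.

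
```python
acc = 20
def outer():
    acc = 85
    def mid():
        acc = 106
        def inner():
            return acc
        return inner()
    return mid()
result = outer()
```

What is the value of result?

Step 1: Three levels of shadowing: global 20, outer 85, mid 106.
Step 2: inner() finds acc = 106 in enclosing mid() scope.
Step 3: result = 106

The answer is 106.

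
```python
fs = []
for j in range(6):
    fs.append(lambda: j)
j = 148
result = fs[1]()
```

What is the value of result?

Step 1: Lambdas capture the variable j by reference, not by value.
Step 2: After the loop, j is reassigned to 148.
Step 3: fs[1]() looks up the current j = 148. result = 148

The answer is 148.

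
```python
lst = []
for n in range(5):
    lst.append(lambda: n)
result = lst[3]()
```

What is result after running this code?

Step 1: The loop creates 5 lambdas, all referencing the same variable n.
Step 2: After the loop, n = 4 (final value).
Step 3: lst[3]() looks up n at call time and finds 4. This is the late binding gotcha. result = 4

The answer is 4.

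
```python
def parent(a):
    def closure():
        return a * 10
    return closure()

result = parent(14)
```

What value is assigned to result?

Step 1: parent(14) binds parameter a = 14.
Step 2: closure() accesses a = 14 from enclosing scope.
Step 3: result = 14 * 10 = 140

The answer is 140.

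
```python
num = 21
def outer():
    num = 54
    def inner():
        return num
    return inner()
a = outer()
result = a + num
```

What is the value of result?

Step 1: outer() has local num = 54. inner() reads from enclosing.
Step 2: outer() returns 54. Global num = 21 unchanged.
Step 3: result = 54 + 21 = 75

The answer is 75.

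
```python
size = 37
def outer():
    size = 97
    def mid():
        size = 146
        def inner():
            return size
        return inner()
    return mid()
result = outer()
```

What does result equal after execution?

Step 1: Three levels of shadowing: global 37, outer 97, mid 146.
Step 2: inner() finds size = 146 in enclosing mid() scope.
Step 3: result = 146

The answer is 146.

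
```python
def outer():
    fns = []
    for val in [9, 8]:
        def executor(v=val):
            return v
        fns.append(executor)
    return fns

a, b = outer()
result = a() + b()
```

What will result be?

Step 1: Default argument v=val captures val at each iteration.
Step 2: a() returns 9 (captured at first iteration), b() returns 8 (captured at second).
Step 3: result = 9 + 8 = 17

The answer is 17.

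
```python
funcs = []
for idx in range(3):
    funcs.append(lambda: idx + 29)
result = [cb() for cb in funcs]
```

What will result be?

Step 1: All lambdas capture idx by reference. After the loop, idx = 2.
Step 2: Each call returns 2 + 29 = 31.
Step 3: result = [31, 31, 31]

The answer is [31, 31, 31].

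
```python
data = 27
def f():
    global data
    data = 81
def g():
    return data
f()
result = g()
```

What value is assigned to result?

Step 1: data = 27.
Step 2: f() sets global data = 81.
Step 3: g() reads global data = 81. result = 81

The answer is 81.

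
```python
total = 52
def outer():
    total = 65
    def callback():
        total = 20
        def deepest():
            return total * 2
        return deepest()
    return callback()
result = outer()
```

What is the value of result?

Step 1: deepest() looks up total through LEGB: not local, finds total = 20 in enclosing callback().
Step 2: Returns 20 * 2 = 40.
Step 3: result = 40

The answer is 40.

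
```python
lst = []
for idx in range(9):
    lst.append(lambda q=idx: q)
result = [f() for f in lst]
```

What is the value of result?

Step 1: Default arg q=idx captures idx at each iteration.
Step 2: Each lambda has its own default: 0, 1, ..., 8.
Step 3: result = [0, 1, 2, 3, 4, 5, 6, 7, 8]

The answer is [0, 1, 2, 3, 4, 5, 6, 7, 8].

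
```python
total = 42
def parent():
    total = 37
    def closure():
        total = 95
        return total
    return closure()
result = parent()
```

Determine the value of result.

Step 1: Three scopes define total: global (42), parent (37), closure (95).
Step 2: closure() has its own local total = 95, which shadows both enclosing and global.
Step 3: result = 95 (local wins in LEGB)

The answer is 95.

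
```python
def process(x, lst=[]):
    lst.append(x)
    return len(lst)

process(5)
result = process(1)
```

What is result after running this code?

Step 1: Mutable default list persists between calls.
Step 2: First call: lst = [5], len = 1. Second call: lst = [5, 1], len = 2.
Step 3: result = 2

The answer is 2.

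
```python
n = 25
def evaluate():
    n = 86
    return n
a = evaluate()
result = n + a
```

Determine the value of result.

Step 1: Global n = 25. evaluate() returns local n = 86.
Step 2: a = 86. Global n still = 25.
Step 3: result = 25 + 86 = 111

The answer is 111.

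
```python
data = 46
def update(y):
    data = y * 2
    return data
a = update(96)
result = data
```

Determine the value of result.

Step 1: Global data = 46.
Step 2: update(96) creates local data = 96 * 2 = 192.
Step 3: Global data unchanged because no global keyword. result = 46

The answer is 46.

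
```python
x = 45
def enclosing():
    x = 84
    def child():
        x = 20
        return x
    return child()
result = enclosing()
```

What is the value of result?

Step 1: Three scopes define x: global (45), enclosing (84), child (20).
Step 2: child() has its own local x = 20, which shadows both enclosing and global.
Step 3: result = 20 (local wins in LEGB)

The answer is 20.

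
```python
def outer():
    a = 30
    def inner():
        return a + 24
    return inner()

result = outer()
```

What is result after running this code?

Step 1: outer() defines a = 30.
Step 2: inner() reads a = 30 from enclosing scope, returns 30 + 24 = 54.
Step 3: result = 54

The answer is 54.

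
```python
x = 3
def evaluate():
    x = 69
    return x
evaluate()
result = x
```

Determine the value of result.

Step 1: Global x = 3.
Step 2: evaluate() creates local x = 69 (shadow, not modification).
Step 3: After evaluate() returns, global x is unchanged. result = 3

The answer is 3.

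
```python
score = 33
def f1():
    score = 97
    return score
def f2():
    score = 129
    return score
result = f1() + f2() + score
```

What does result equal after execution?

Step 1: Each function shadows global score with its own local.
Step 2: f1() returns 97, f2() returns 129.
Step 3: Global score = 33 is unchanged. result = 97 + 129 + 33 = 259

The answer is 259.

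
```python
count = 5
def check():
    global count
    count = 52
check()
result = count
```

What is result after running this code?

Step 1: count = 5 globally.
Step 2: check() declares global count and sets it to 52.
Step 3: After check(), global count = 52. result = 52

The answer is 52.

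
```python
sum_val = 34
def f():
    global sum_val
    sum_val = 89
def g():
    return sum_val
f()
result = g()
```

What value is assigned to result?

Step 1: sum_val = 34.
Step 2: f() sets global sum_val = 89.
Step 3: g() reads global sum_val = 89. result = 89

The answer is 89.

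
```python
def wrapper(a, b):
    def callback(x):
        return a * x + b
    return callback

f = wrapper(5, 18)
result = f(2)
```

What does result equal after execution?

Step 1: wrapper(5, 18) captures a = 5, b = 18.
Step 2: f(2) computes 5 * 2 + 18 = 28.
Step 3: result = 28

The answer is 28.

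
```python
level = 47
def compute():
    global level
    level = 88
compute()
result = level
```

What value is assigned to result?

Step 1: level = 47 globally.
Step 2: compute() declares global level and sets it to 88.
Step 3: After compute(), global level = 88. result = 88

The answer is 88.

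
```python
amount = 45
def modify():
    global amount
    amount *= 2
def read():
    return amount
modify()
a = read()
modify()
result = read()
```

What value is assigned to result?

Step 1: amount = 45.
Step 2: First modify(): amount = 45 * 2 = 90.
Step 3: Second modify(): amount = 90 * 2 = 180.
Step 4: read() returns 180

The answer is 180.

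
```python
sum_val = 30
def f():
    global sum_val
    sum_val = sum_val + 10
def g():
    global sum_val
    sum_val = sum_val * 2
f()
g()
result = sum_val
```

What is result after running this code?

Step 1: sum_val = 30.
Step 2: f() adds 10: sum_val = 30 + 10 = 40.
Step 3: g() doubles: sum_val = 40 * 2 = 80.
Step 4: result = 80

The answer is 80.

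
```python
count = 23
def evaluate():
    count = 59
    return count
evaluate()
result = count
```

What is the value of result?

Step 1: Global count = 23.
Step 2: evaluate() creates local count = 59 (shadow, not modification).
Step 3: After evaluate() returns, global count is unchanged. result = 23

The answer is 23.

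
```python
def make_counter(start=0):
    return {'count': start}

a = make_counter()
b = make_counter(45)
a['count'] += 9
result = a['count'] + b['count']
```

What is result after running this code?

Step 1: make_counter() returns a new dict each call (immutable default 0).
Step 2: a = {'count': 0}, b = {'count': 45}.
Step 3: a['count'] += 9 = 9. result = 9 + 45 = 54

The answer is 54.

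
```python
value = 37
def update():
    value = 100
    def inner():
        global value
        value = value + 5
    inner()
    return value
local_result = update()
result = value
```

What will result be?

Step 1: Global value = 37. update() creates local value = 100.
Step 2: inner() declares global value and adds 5: global value = 37 + 5 = 42.
Step 3: update() returns its local value = 100 (unaffected by inner).
Step 4: result = global value = 42

The answer is 42.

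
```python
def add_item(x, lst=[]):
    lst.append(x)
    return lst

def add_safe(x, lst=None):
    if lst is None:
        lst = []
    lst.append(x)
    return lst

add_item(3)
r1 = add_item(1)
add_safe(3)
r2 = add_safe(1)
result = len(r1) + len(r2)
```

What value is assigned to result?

Step 1: add_item shares mutable default: after 2 calls, lst = [3, 1], len = 2.
Step 2: add_safe creates fresh list each time: r2 = [1], len = 1.
Step 3: result = 2 + 1 = 3

The answer is 3.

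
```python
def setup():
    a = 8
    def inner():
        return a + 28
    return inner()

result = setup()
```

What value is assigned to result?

Step 1: setup() defines a = 8.
Step 2: inner() reads a = 8 from enclosing scope, returns 8 + 28 = 36.
Step 3: result = 36

The answer is 36.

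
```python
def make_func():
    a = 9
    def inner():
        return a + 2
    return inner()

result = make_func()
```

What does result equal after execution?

Step 1: make_func() defines a = 9.
Step 2: inner() reads a = 9 from enclosing scope, returns 9 + 2 = 11.
Step 3: result = 11

The answer is 11.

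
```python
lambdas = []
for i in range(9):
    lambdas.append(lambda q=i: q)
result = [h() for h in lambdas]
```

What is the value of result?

Step 1: Default arg q=i captures i at each iteration.
Step 2: Each lambda has its own default: 0, 1, ..., 8.
Step 3: result = [0, 1, 2, 3, 4, 5, 6, 7, 8]

The answer is [0, 1, 2, 3, 4, 5, 6, 7, 8].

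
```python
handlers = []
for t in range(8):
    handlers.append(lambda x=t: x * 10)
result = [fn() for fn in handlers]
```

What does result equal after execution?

Step 1: Default arg x=t captures t at each iteration.
Step 2: handlers[k] has x defaulting to k, returns k * 10.
Step 3: result = [0, 10, 20, 30, 40, 50, 60, 70]

The answer is [0, 10, 20, 30, 40, 50, 60, 70].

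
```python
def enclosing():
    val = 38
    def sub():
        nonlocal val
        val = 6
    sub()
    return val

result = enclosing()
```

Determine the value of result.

Step 1: enclosing() sets val = 38.
Step 2: sub() uses nonlocal to reassign val = 6.
Step 3: result = 6

The answer is 6.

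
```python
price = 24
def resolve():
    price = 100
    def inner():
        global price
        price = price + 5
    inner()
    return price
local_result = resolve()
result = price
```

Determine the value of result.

Step 1: Global price = 24. resolve() creates local price = 100.
Step 2: inner() declares global price and adds 5: global price = 24 + 5 = 29.
Step 3: resolve() returns its local price = 100 (unaffected by inner).
Step 4: result = global price = 29

The answer is 29.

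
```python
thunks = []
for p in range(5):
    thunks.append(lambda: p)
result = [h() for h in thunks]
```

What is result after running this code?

Step 1: All 5 lambdas share the same variable p.
Step 2: After the loop, p = 4.
Step 3: Each call returns 4. result = [4, 4, 4, 4, 4]

The answer is [4, 4, 4, 4, 4].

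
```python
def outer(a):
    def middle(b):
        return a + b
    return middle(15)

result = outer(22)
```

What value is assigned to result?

Step 1: outer(22) passes a = 22.
Step 2: middle(15) has b = 15, reads a = 22 from enclosing.
Step 3: result = 22 + 15 = 37

The answer is 37.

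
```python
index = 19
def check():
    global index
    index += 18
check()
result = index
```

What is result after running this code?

Step 1: index = 19 globally.
Step 2: check() modifies global index: index += 18 = 37.
Step 3: result = 37

The answer is 37.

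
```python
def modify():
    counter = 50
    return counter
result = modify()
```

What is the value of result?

Step 1: modify() defines counter = 50 in its local scope.
Step 2: return counter finds the local variable counter = 50.
Step 3: result = 50

The answer is 50.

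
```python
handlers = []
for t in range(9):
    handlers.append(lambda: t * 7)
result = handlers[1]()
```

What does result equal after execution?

Step 1: All lambdas reference the same variable t (late binding).
Step 2: After the loop, t = 8. Every lambda returns t * 7.
Step 3: handlers[1]() = 8 * 7 = 56

The answer is 56.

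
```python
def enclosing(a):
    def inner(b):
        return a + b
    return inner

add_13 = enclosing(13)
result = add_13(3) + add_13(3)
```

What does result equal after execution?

Step 1: add_13 captures a = 13.
Step 2: add_13(3) = 13 + 3 = 16, called twice.
Step 3: result = 16 + 16 = 32

The answer is 32.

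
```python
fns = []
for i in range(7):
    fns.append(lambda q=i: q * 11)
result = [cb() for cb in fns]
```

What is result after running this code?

Step 1: Default arg q=i captures i at each iteration.
Step 2: fns[k] has q defaulting to k, returns k * 11.
Step 3: result = [0, 11, 22, 33, 44, 55, 66]

The answer is [0, 11, 22, 33, 44, 55, 66].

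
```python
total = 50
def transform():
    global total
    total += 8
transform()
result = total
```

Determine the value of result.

Step 1: total = 50 globally.
Step 2: transform() modifies global total: total += 8 = 58.
Step 3: result = 58

The answer is 58.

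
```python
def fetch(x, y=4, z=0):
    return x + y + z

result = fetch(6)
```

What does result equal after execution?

Step 1: fetch(6) uses defaults y = 4, z = 0.
Step 2: Returns 6 + 4 + 0 = 10.
Step 3: result = 10

The answer is 10.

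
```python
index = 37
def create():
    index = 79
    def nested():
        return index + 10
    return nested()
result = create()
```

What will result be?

Step 1: create() shadows global index with index = 79.
Step 2: nested() finds index = 79 in enclosing scope, computes 79 + 10 = 89.
Step 3: result = 89

The answer is 89.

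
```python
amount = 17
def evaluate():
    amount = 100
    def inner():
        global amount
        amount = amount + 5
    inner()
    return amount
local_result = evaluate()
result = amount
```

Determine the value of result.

Step 1: Global amount = 17. evaluate() creates local amount = 100.
Step 2: inner() declares global amount and adds 5: global amount = 17 + 5 = 22.
Step 3: evaluate() returns its local amount = 100 (unaffected by inner).
Step 4: result = global amount = 22

The answer is 22.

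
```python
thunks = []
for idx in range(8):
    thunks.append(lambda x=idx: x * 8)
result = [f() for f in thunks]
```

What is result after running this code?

Step 1: Default arg x=idx captures idx at each iteration.
Step 2: thunks[k] has x defaulting to k, returns k * 8.
Step 3: result = [0, 8, 16, 24, 32, 40, 48, 56]

The answer is [0, 8, 16, 24, 32, 40, 48, 56].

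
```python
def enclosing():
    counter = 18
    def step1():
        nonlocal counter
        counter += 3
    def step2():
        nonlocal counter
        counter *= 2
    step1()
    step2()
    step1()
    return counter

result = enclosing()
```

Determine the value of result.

Step 1: counter = 18.
Step 2: step1(): counter = 18 + 3 = 21.
Step 3: step2(): counter = 21 * 2 = 42.
Step 4: step1(): counter = 42 + 3 = 45. result = 45

The answer is 45.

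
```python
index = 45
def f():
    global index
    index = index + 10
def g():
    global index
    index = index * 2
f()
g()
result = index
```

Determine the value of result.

Step 1: index = 45.
Step 2: f() adds 10: index = 45 + 10 = 55.
Step 3: g() doubles: index = 55 * 2 = 110.
Step 4: result = 110

The answer is 110.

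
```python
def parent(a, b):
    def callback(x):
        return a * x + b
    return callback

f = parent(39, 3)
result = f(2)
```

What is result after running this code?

Step 1: parent(39, 3) captures a = 39, b = 3.
Step 2: f(2) computes 39 * 2 + 3 = 81.
Step 3: result = 81

The answer is 81.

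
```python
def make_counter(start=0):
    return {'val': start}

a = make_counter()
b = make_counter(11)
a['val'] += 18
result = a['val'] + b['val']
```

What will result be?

Step 1: make_counter() returns a new dict each call (immutable default 0).
Step 2: a = {'val': 0}, b = {'val': 11}.
Step 3: a['val'] += 18 = 18. result = 18 + 11 = 29

The answer is 29.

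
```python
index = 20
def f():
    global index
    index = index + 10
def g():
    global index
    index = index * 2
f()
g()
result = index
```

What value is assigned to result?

Step 1: index = 20.
Step 2: f() adds 10: index = 20 + 10 = 30.
Step 3: g() doubles: index = 30 * 2 = 60.
Step 4: result = 60

The answer is 60.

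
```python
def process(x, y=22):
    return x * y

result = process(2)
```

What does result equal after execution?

Step 1: process(2) uses default y = 22.
Step 2: Returns 2 * 22 = 44.
Step 3: result = 44

The answer is 44.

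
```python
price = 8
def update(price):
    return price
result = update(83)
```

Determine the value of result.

Step 1: Global price = 8.
Step 2: update(83) takes parameter price = 83, which shadows the global.
Step 3: result = 83

The answer is 83.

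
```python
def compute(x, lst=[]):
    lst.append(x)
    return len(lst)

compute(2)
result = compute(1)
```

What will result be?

Step 1: Mutable default list persists between calls.
Step 2: First call: lst = [2], len = 1. Second call: lst = [2, 1], len = 2.
Step 3: result = 2

The answer is 2.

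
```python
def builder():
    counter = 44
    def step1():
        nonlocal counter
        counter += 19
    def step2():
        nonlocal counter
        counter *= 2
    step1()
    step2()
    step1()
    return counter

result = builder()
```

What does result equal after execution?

Step 1: counter = 44.
Step 2: step1(): counter = 44 + 19 = 63.
Step 3: step2(): counter = 63 * 2 = 126.
Step 4: step1(): counter = 126 + 19 = 145. result = 145

The answer is 145.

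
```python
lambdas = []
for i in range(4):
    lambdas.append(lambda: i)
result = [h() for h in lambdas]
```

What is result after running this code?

Step 1: All 4 lambdas share the same variable i.
Step 2: After the loop, i = 3.
Step 3: Each call returns 3. result = [3, 3, 3, 3]

The answer is [3, 3, 3, 3].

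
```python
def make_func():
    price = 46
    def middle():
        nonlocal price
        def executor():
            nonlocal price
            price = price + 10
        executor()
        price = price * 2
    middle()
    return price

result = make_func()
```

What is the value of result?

Step 1: price = 46.
Step 2: executor() adds 10: price = 46 + 10 = 56.
Step 3: middle() doubles: price = 56 * 2 = 112.
Step 4: result = 112

The answer is 112.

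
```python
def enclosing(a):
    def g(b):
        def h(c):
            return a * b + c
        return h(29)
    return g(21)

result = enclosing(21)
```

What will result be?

Step 1: a = 21, b = 21, c = 29.
Step 2: h() computes a * b + c = 21 * 21 + 29 = 470.
Step 3: result = 470

The answer is 470.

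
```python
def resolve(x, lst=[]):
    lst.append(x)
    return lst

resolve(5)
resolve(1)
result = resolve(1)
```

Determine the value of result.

Step 1: Mutable default argument gotcha! The list [] is created once.
Step 2: Each call appends to the SAME list: [5], [5, 1], [5, 1, 1].
Step 3: result = [5, 1, 1]

The answer is [5, 1, 1].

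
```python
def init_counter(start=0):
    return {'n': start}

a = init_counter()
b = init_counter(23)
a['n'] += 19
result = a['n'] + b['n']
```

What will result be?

Step 1: init_counter() returns a new dict each call (immutable default 0).
Step 2: a = {'n': 0}, b = {'n': 23}.
Step 3: a['n'] += 19 = 19. result = 19 + 23 = 42

The answer is 42.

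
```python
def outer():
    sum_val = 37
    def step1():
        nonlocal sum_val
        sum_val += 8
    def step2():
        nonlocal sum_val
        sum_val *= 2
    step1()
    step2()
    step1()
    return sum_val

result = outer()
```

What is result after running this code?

Step 1: sum_val = 37.
Step 2: step1(): sum_val = 37 + 8 = 45.
Step 3: step2(): sum_val = 45 * 2 = 90.
Step 4: step1(): sum_val = 90 + 8 = 98. result = 98

The answer is 98.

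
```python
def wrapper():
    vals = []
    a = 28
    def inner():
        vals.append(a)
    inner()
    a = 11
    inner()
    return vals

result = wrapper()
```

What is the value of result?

Step 1: a = 28. inner() appends current a to vals.
Step 2: First inner(): appends 28. Then a = 11.
Step 3: Second inner(): appends 11 (closure sees updated a). result = [28, 11]

The answer is [28, 11].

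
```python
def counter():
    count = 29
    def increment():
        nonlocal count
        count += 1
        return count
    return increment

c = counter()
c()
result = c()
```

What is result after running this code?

Step 1: counter() creates closure with count = 29.
Step 2: Each c() call increments count via nonlocal. After 2 calls: 29 + 2 = 31.
Step 3: result = 31

The answer is 31.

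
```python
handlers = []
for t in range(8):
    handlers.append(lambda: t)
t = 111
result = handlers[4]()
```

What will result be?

Step 1: Lambdas capture the variable t by reference, not by value.
Step 2: After the loop, t is reassigned to 111.
Step 3: handlers[4]() looks up the current t = 111. result = 111

The answer is 111.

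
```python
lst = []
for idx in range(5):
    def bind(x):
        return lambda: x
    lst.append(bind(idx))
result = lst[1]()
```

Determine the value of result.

Step 1: bind(idx) creates a new scope capturing x = idx at call time.
Step 2: lst[1] = bind(1), so its lambda captures x = 1.
Step 3: result = 1 (closure factory fixes late binding)

The answer is 1.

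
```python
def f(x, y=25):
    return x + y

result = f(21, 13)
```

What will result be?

Step 1: f(21, 13) overrides default y with 13.
Step 2: Returns 21 + 13 = 34.
Step 3: result = 34

The answer is 34.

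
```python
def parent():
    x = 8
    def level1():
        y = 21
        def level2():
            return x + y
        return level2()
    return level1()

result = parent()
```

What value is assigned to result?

Step 1: x = 8 in parent. y = 21 in level1.
Step 2: level2() reads x = 8 and y = 21 from enclosing scopes.
Step 3: result = 8 + 21 = 29

The answer is 29.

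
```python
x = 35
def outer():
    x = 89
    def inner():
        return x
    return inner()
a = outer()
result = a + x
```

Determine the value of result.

Step 1: outer() has local x = 89. inner() reads from enclosing.
Step 2: outer() returns 89. Global x = 35 unchanged.
Step 3: result = 89 + 35 = 124

The answer is 124.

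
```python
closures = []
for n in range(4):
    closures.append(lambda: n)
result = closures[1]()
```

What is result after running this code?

Step 1: The loop creates 4 lambdas, all referencing the same variable n.
Step 2: After the loop, n = 3 (final value).
Step 3: closures[1]() looks up n at call time and finds 3. This is the late binding gotcha. result = 3

The answer is 3.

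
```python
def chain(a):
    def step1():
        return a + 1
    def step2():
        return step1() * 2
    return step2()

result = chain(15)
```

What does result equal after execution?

Step 1: chain(15) captures a = 15.
Step 2: step2() calls step1() which returns 15 + 1 = 16.
Step 3: step2() returns 16 * 2 = 32

The answer is 32.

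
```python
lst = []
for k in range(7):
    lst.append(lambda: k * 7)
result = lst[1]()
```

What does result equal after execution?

Step 1: All lambdas reference the same variable k (late binding).
Step 2: After the loop, k = 6. Every lambda returns k * 7.
Step 3: lst[1]() = 6 * 7 = 42

The answer is 42.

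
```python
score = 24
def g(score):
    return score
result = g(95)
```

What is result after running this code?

Step 1: Global score = 24.
Step 2: g(95) takes parameter score = 95, which shadows the global.
Step 3: result = 95

The answer is 95.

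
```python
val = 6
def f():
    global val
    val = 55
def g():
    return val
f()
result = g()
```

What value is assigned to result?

Step 1: val = 6.
Step 2: f() sets global val = 55.
Step 3: g() reads global val = 55. result = 55

The answer is 55.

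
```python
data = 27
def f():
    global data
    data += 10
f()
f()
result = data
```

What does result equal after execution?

Step 1: data = 27.
Step 2: First f(): data = 27 + 10 = 37.
Step 3: Second f(): data = 37 + 10 = 47. result = 47

The answer is 47.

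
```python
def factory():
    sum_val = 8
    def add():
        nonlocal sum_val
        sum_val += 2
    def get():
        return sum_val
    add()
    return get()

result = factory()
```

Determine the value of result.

Step 1: sum_val = 8. add() modifies it via nonlocal, get() reads it.
Step 2: add() makes sum_val = 8 + 2 = 10.
Step 3: get() returns 10. result = 10

The answer is 10.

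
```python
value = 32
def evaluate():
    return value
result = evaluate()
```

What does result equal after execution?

Step 1: value = 32 is defined in the global scope.
Step 2: evaluate() looks up value. No local value exists, so Python checks the global scope via LEGB rule and finds value = 32.
Step 3: result = 32

The answer is 32.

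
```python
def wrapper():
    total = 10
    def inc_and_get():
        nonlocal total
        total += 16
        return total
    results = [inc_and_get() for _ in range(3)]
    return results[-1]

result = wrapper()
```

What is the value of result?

Step 1: total = 10.
Step 2: Three calls to inc_and_get(), each adding 16.
Step 3: Last value = 10 + 16 * 3 = 58

The answer is 58.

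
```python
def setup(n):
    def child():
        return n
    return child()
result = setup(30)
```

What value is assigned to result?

Step 1: setup(30) binds parameter n = 30.
Step 2: child() looks up n in enclosing scope and finds the parameter n = 30.
Step 3: result = 30

The answer is 30.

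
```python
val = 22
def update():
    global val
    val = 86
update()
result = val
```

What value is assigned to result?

Step 1: val = 22 globally.
Step 2: update() declares global val and sets it to 86.
Step 3: After update(), global val = 86. result = 86

The answer is 86.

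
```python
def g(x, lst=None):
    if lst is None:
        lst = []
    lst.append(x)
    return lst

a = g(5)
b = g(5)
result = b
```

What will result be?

Step 1: None default with guard creates a NEW list each call.
Step 2: a = [5] (fresh list). b = [5] (another fresh list).
Step 3: result = [5] (this is the fix for mutable default)

The answer is [5].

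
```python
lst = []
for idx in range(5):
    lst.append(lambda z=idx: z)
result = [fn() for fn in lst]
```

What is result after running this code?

Step 1: Default arg z=idx captures idx at each iteration.
Step 2: Each lambda has its own default: 0, 1, ..., 4.
Step 3: result = [0, 1, 2, 3, 4]

The answer is [0, 1, 2, 3, 4].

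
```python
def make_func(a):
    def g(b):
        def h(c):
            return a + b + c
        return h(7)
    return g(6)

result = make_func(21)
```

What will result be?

Step 1: a = 21, b = 6, c = 7 across three nested scopes.
Step 2: h() accesses all three via LEGB rule.
Step 3: result = 21 + 6 + 7 = 34

The answer is 34.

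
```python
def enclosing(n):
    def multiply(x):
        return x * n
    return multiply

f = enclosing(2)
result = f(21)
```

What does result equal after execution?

Step 1: enclosing(2) returns multiply closure with n = 2.
Step 2: f(21) computes 21 * 2 = 42.
Step 3: result = 42

The answer is 42.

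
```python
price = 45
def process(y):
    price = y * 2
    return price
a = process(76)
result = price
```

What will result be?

Step 1: Global price = 45.
Step 2: process(76) creates local price = 76 * 2 = 152.
Step 3: Global price unchanged because no global keyword. result = 45

The answer is 45.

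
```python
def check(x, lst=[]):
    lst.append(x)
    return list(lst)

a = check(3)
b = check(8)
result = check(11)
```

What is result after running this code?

Step 1: Default list is shared. list() creates copies for return values.
Step 2: Internal list grows: [3] -> [3, 8] -> [3, 8, 11].
Step 3: result = [3, 8, 11]

The answer is [3, 8, 11].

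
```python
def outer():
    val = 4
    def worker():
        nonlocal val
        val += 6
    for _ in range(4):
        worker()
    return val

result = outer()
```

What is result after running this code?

Step 1: val = 4.
Step 2: worker() is called 4 times in a loop, each adding 6 via nonlocal.
Step 3: val = 4 + 6 * 4 = 28

The answer is 28.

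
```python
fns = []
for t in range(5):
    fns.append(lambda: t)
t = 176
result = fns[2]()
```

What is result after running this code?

Step 1: Lambdas capture the variable t by reference, not by value.
Step 2: After the loop, t is reassigned to 176.
Step 3: fns[2]() looks up the current t = 176. result = 176

The answer is 176.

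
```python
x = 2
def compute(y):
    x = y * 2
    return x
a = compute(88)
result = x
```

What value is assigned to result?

Step 1: Global x = 2.
Step 2: compute(88) creates local x = 88 * 2 = 176.
Step 3: Global x unchanged because no global keyword. result = 2

The answer is 2.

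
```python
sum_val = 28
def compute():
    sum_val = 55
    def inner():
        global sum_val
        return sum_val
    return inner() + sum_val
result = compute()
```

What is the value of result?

Step 1: Global sum_val = 28. compute() shadows with local sum_val = 55.
Step 2: inner() uses global keyword, so inner() returns global sum_val = 28.
Step 3: compute() returns 28 + 55 = 83

The answer is 83.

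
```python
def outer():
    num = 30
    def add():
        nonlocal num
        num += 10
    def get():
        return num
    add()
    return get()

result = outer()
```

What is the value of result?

Step 1: num = 30. add() modifies it via nonlocal, get() reads it.
Step 2: add() makes num = 30 + 10 = 40.
Step 3: get() returns 40. result = 40

The answer is 40.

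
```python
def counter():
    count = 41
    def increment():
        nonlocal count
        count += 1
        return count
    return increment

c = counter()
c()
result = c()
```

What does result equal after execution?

Step 1: counter() creates closure with count = 41.
Step 2: Each c() call increments count via nonlocal. After 2 calls: 41 + 2 = 43.
Step 3: result = 43

The answer is 43.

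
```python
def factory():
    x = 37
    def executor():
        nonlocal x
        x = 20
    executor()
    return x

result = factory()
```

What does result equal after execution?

Step 1: factory() sets x = 37.
Step 2: executor() uses nonlocal to reassign x = 20.
Step 3: result = 20

The answer is 20.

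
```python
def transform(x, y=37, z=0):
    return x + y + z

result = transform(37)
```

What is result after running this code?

Step 1: transform(37) uses defaults y = 37, z = 0.
Step 2: Returns 37 + 37 + 0 = 74.
Step 3: result = 74

The answer is 74.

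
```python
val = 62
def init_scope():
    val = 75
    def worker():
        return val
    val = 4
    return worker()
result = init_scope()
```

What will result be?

Step 1: init_scope() sets val = 75, then later val = 4.
Step 2: worker() is called after val is reassigned to 4. Closures capture variables by reference, not by value.
Step 3: result = 4

The answer is 4.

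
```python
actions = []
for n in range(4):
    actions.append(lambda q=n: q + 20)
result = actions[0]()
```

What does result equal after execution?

Step 1: Default argument q=n captures n's value at definition time.
Step 2: actions[0] was defined when n = 0, so q defaults to 0.
Step 3: result = 0 + 20 = 20 (default arg fixes the late binding issue)

The answer is 20.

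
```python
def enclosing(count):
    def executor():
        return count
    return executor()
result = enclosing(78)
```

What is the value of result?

Step 1: enclosing(78) binds parameter count = 78.
Step 2: executor() looks up count in enclosing scope and finds the parameter count = 78.
Step 3: result = 78

The answer is 78.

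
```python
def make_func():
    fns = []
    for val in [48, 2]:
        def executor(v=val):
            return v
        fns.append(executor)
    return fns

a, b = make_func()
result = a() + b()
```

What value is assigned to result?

Step 1: Default argument v=val captures val at each iteration.
Step 2: a() returns 48 (captured at first iteration), b() returns 2 (captured at second).
Step 3: result = 48 + 2 = 50

The answer is 50.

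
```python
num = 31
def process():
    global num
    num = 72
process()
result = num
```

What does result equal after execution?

Step 1: num = 31 globally.
Step 2: process() declares global num and sets it to 72.
Step 3: After process(), global num = 72. result = 72

The answer is 72.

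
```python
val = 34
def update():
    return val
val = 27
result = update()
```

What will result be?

Step 1: val is first set to 34, then reassigned to 27.
Step 2: update() is called after the reassignment, so it looks up the current global val = 27.
Step 3: result = 27

The answer is 27.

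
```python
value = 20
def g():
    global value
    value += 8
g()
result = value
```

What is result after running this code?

Step 1: value = 20 globally.
Step 2: g() modifies global value: value += 8 = 28.
Step 3: result = 28

The answer is 28.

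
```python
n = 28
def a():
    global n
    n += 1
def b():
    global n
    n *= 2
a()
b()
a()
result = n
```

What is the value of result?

Step 1: n = 28.
Step 2: a(): n = 28 + 1 = 29.
Step 3: b(): n = 29 * 2 = 58.
Step 4: a(): n = 58 + 1 = 59

The answer is 59.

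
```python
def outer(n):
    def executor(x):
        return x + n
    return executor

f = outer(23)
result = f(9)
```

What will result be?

Step 1: outer(23) creates a closure that captures n = 23.
Step 2: f(9) calls the closure with x = 9, returning 9 + 23 = 32.
Step 3: result = 32

The answer is 32.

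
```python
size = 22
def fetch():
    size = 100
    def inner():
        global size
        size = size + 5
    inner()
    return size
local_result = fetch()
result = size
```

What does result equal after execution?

Step 1: Global size = 22. fetch() creates local size = 100.
Step 2: inner() declares global size and adds 5: global size = 22 + 5 = 27.
Step 3: fetch() returns its local size = 100 (unaffected by inner).
Step 4: result = global size = 27

The answer is 27.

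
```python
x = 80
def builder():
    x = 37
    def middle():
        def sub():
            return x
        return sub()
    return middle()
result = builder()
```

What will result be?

Step 1: builder() defines x = 37. middle() and sub() have no local x.
Step 2: sub() checks local (none), enclosing middle() (none), enclosing builder() and finds x = 37.
Step 3: result = 37

The answer is 37.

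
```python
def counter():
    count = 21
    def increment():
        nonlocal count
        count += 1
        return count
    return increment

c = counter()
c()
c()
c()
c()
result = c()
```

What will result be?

Step 1: counter() creates closure with count = 21.
Step 2: Each c() call increments count via nonlocal. After 5 calls: 21 + 5 = 26.
Step 3: result = 26

The answer is 26.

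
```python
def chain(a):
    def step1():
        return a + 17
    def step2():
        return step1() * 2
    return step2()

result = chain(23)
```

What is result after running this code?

Step 1: chain(23) captures a = 23.
Step 2: step2() calls step1() which returns 23 + 17 = 40.
Step 3: step2() returns 40 * 2 = 80

The answer is 80.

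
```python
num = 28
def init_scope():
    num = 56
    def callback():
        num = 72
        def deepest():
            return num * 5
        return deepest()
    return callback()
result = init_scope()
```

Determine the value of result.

Step 1: deepest() looks up num through LEGB: not local, finds num = 72 in enclosing callback().
Step 2: Returns 72 * 5 = 360.
Step 3: result = 360

The answer is 360.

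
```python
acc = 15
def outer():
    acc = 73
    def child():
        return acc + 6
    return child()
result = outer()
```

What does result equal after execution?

Step 1: outer() shadows global acc with acc = 73.
Step 2: child() finds acc = 73 in enclosing scope, computes 73 + 6 = 79.
Step 3: result = 79

The answer is 79.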